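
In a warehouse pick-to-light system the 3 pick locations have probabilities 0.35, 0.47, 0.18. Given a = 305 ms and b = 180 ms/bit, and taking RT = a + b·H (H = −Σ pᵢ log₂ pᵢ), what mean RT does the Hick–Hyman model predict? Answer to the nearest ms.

573 ms

H = 0.35·log₂(1/0.35) + 0.47·log₂(1/0.47) + 0.18·log₂(1/0.18) = 1.4874 bits.
RT = 305 + 180 × 1.4874 = 572.73 ms.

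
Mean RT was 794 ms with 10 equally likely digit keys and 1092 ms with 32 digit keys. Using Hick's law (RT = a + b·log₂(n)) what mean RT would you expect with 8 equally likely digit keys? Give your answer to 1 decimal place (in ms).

736.8 ms

RT is linear in log₂ n, so two points fix the line:
  b = (1092 − 794) / (log₂ 32 − log₂ 10) = 298 / (5 − 3.3219) = 177.585 ms/bit
  a = 794 − 177.585 × 3.3219 = 204.076 ms
Then RT(8) = 204.076 + 177.585 × log₂ 8 = 204.076 + 177.585 × 3 ≈ 736.830 ms.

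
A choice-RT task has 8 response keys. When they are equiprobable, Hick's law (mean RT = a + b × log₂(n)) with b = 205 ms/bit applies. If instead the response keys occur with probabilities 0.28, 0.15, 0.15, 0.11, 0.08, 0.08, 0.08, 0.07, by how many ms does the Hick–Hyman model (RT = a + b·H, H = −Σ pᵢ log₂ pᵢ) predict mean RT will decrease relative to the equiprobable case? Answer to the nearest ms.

Equiprobable entropy H₀ = log₂ 8 = 3.0000 bits.
Skewed entropy H = −Σ pᵢ log₂ pᵢ = 2.8287 bits.
ΔRT = b·(H₀ − H) = 205 × 0.1713 = 35.12 ms.

35 ms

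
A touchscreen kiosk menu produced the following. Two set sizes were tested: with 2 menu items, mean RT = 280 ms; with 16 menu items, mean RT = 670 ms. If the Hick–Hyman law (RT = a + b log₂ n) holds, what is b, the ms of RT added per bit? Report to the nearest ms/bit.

130 ms/bit

b = (RT₂ − RT₁)/(log₂ n₂ − log₂ n₁) = (670 − 280)/(4 − 1) = 130 ms/bit.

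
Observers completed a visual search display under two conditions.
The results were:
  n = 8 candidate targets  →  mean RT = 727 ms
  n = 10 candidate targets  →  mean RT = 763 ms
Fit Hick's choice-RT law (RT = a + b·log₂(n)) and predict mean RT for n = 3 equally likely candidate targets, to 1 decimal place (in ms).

RT is linear in log₂ n, so two points fix the line:
  b = (763 − 727) / (log₂ 10 − log₂ 8) = 36 / (3.3219 − 3) = 111.826 ms/bit
  a = 727 − 111.826 × 3 = 391.521 ms
Then RT(3) = 391.521 + 111.826 × log₂ 3 = 391.521 + 111.826 × 1.5850 ≈ 568.762 ms.

568.8 ms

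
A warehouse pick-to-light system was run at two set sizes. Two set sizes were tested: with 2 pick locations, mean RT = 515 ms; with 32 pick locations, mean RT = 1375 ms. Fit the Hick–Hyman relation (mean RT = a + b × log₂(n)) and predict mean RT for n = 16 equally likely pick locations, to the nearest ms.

1160 ms

Fit slope and intercept:
  b = (1375 − 515) / (log₂ 32 − log₂ 2) = 860 / (5 − 1) = 215 ms/bit
  a = 515 − 215 × 1 = 300 ms
Then RT(16) = 300 + 215 × log₂ 16 = 300 + 215 × 4 ≈ 1160.000 ms.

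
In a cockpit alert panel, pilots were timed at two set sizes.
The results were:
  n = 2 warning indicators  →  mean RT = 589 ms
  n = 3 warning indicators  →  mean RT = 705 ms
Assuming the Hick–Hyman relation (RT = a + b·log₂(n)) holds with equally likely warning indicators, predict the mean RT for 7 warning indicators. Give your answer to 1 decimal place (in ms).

947.4 ms

With log₂ n on the abscissa the relation is linear; from the two conditions:
  b = (705 − 589) / (log₂ 3 − log₂ 2) = 116 / (1.5850 − 1) = 198.303 ms/bit
  a = 589 − 198.303 × 1 = 390.697 ms
Then RT(7) = 390.697 + 198.303 × log₂ 7 = 390.697 + 198.303 × 2.8074 ≈ 947.404 ms.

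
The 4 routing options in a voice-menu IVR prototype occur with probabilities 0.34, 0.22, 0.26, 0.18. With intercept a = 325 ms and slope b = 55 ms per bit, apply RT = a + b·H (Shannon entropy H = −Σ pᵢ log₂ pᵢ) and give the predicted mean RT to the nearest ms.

H = 0.34·log₂(1/0.34) + 0.22·log₂(1/0.22) + 0.26·log₂(1/0.26) + 0.18·log₂(1/0.18) = 1.9603 bits.
RT = 325 + 55 × 1.9603 = 432.82 ms.

433 ms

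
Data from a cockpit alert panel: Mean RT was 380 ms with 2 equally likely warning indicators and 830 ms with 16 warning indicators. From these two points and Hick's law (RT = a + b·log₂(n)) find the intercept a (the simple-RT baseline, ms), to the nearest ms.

b = (RT₂ − RT₁)/(log₂ n₂ − log₂ n₁) = (830 − 380)/(4 − 1) = 150 ms/bit.
Intercept: a = 380 − 150·log₂(2) = 230.000 ms.

230 ms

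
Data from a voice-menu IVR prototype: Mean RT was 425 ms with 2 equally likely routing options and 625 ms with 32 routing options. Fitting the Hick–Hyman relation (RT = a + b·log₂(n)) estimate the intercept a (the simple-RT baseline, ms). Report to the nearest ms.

The slope on a log₂ axis is (625 − 425) / (5 − 1) = 50 ms/bit.
Intercept: a = 425 − 50·log₂(2) = 375.000 ms.

375 ms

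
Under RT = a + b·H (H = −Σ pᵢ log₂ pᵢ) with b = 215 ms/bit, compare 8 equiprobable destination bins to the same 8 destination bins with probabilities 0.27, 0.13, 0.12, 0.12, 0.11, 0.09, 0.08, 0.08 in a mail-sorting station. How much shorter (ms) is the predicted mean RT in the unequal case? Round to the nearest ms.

The RT saving is b·ΔH. Equiprobable H₀ = log₂(8) = 3.0000 bits; with the given probabilities H = 2.8728 bits.
b·(H₀ − H) = 215 × (3.0000 − 2.8728) = 27.36 ms.

27 ms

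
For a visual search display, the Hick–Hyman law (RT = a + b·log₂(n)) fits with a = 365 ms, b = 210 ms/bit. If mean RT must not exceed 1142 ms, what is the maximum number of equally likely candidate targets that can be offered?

Set 365 + 210·log₂ n ≤ 1142 → log₂ n ≤ (1142 − 365)/210 = 3.7000.
So n ≤ 2^3.7000 = 12.996; the largest integer n is 12.

12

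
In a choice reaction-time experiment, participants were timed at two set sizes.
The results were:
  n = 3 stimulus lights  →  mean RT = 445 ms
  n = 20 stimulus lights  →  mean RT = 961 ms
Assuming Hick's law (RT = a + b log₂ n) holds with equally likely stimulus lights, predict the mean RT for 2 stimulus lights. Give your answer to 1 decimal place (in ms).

Solve the two-equation system in a and b:
  b = (961 − 445) / (log₂ 20 − log₂ 3) = 516 / (4.3219 − 1.5850) = 188.530 ms/bit
  a = 445 − 188.530 × 1.5850 = 146.187 ms
Then RT(2) = 146.187 + 188.530 × log₂ 2 = 146.187 + 188.530 × 1 ≈ 334.717 ms.

334.7 ms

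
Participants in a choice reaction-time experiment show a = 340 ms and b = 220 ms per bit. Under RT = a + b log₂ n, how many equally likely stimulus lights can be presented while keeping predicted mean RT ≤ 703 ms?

3

Information budget: (703 − 340)/220 = 1.6500 bits, so n ≤ 2^1.6500 = 3.138 → at most 3.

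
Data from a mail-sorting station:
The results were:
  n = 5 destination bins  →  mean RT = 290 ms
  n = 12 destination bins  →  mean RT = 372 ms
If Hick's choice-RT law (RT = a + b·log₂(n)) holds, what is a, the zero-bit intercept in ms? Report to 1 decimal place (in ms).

The slope on a log₂ axis is (372 − 290) / (3.5850 − 2.3219) = 64.923 ms/bit.
a = RT₁ − b·log₂ n₁ = 290 − 64.923 × 2.3219 = 139.253 ms.

139.3 ms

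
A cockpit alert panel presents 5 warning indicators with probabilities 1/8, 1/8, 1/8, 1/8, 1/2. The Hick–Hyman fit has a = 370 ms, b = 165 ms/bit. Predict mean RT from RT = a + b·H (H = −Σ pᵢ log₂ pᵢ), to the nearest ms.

Each term −pᵢ log₂ pᵢ: 0.125·3 + 0.125·3 + 0.125·3 + 0.125·3 + 0.5·1; summed, H = 2.000 bits.
Mean RT = a + bH = 370 + 165·2.000 = 700.00 ms.

700 ms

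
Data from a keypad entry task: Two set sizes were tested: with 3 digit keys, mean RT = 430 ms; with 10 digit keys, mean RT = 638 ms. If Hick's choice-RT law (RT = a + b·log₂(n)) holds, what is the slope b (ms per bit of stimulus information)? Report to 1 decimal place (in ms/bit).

119.7 ms/bit

b = (RT₂ − RT₁)/(log₂ n₂ − log₂ n₁) = (638 − 430)/(3.3219 − 1.5850) = 119.749 ms/bit.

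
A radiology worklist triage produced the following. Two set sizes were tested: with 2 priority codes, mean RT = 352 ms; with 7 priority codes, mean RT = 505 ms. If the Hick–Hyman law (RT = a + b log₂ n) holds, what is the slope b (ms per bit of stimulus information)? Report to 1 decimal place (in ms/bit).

84.7 ms/bit

b = (RT₂ − RT₁)/(log₂ n₂ − log₂ n₁) = (505 − 352)/(2.8074 − 1) = 84.654 ms/bit.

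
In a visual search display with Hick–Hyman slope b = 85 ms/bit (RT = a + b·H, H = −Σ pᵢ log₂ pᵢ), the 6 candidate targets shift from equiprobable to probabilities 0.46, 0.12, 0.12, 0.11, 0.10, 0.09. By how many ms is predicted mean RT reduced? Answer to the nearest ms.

Equiprobable entropy H₀ = log₂ 6 = 2.5850 bits.
Skewed entropy H = −Σ pᵢ log₂ pᵢ = 2.2446 bits.
ΔRT = b·(H₀ − H) = 85 × 0.3404 = 28.93 ms.

29 ms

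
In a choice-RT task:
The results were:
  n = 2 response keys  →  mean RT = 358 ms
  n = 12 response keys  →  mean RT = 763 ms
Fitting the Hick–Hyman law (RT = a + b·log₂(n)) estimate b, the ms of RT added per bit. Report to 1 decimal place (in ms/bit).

156.7 ms/bit

The slope on a log₂ axis is (763 − 358) / (3.5850 − 1) = 156.675 ms/bit.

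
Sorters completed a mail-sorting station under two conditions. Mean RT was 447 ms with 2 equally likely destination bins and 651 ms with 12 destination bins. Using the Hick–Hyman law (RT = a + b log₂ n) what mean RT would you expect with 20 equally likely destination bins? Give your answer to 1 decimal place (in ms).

709.2 ms

Fit slope and intercept:
  b = (651 − 447) / (log₂ 12 − log₂ 2) = 204 / (3.5850 − 1) = 78.918 ms/bit
  a = 447 − 78.918 × 1 = 368.082 ms
Then RT(20) = 368.082 + 78.918 × log₂ 20 = 368.082 + 78.918 × 4.3219 ≈ 709.160 ms.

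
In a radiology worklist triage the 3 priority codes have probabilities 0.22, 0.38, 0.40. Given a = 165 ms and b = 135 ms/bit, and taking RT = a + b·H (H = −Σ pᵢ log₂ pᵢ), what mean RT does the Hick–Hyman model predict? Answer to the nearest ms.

373 ms

Entropy contributions −pᵢ log₂ pᵢ: 0.4806, 0.5305, 0.5288; sum H = 1.5398 bits.
RT = a + bH = 165 + 135·1.5398 = 372.87 ms.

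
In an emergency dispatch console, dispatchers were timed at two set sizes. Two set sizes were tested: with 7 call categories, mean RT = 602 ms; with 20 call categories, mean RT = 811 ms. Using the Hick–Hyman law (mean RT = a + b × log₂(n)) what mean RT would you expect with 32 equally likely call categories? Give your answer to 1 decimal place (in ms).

With log₂ n on the abscissa the relation is linear; from the two conditions:
  b = (811 − 602) / (log₂ 20 − log₂ 7) = 209 / (4.3219 − 2.8074) = 137.993 ms/bit
  a = 602 − 137.993 × 2.8074 = 214.606 ms
Then RT(32) = 214.606 + 137.993 × log₂ 32 = 214.606 + 137.993 × 5 ≈ 904.569 ms.

904.6 ms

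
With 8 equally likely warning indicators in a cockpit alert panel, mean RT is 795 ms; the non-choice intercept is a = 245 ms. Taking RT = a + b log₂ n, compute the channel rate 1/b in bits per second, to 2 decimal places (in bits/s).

5.45 bits/s

Choice component = 795 − 245 = 550 ms over log₂(8) = 3 bits.
b = 550 / 3 = 183.333 ms/bit, so 1/b = 5.455 bits/s.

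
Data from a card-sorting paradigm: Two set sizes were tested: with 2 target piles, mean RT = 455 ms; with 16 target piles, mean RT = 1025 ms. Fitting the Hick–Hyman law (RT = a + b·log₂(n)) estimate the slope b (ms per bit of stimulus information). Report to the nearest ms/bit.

190 ms/bit

The slope on a log₂ axis is (1025 − 455) / (4 − 1) = 190 ms/bit.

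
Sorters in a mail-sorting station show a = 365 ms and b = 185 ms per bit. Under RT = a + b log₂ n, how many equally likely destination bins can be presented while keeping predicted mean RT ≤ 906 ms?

7

185·log₂ n ≤ 906 − 365 = 541, giving log₂ n ≤ 2.9243 and n ≤ 7.591. The largest whole number is 7.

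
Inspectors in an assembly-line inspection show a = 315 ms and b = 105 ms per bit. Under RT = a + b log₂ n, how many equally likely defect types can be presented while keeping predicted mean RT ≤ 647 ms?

Information budget: (647 − 315)/105 = 3.1619 bits, so n ≤ 2^3.1619 = 8.950 → at most 8.

8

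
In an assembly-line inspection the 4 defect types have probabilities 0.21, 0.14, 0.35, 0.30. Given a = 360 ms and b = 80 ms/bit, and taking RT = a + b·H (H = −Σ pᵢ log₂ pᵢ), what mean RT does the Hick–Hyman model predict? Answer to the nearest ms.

514 ms

H = 0.21·log₂(1/0.21) + 0.14·log₂(1/0.14) + 0.35·log₂(1/0.35) + 0.30·log₂(1/0.30) = 1.9211 bits.
RT = 360 + 80 × 1.9211 = 513.69 ms.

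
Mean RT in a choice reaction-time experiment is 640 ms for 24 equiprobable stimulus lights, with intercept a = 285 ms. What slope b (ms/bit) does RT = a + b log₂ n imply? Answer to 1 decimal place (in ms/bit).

77.4 ms/bit

log₂(24) = 4.5850 bits.
b = (RT − a)/log₂ n = (640 − 285) / 4.5850 = 77.427 ms/bit.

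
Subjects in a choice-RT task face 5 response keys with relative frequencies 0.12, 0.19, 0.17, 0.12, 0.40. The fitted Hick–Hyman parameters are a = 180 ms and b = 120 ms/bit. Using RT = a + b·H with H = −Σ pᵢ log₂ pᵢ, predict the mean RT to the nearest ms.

438 ms

Entropy contributions −pᵢ log₂ pᵢ: 0.3671, 0.4552, 0.4346, 0.3671, 0.5288; sum H = 2.1527 bits.
RT = a + bH = 180 + 120·2.1527 = 438.33 ms.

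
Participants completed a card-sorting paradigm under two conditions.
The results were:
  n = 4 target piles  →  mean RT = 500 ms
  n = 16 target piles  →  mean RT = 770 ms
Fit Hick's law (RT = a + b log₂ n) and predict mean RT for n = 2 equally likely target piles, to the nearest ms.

With log₂ n on the abscissa the relation is linear; from the two conditions:
  b = (770 − 500) / (log₂ 16 − log₂ 4) = 270 / (4 − 2) = 135 ms/bit
  a = 500 − 135 × 2 = 230 ms
Then RT(2) = 230 + 135 × log₂ 2 = 230 + 135 × 1 ≈ 365.000 ms.

365 ms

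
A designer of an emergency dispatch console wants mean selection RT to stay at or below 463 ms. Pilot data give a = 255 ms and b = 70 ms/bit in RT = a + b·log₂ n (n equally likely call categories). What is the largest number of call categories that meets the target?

70·log₂ n ≤ 463 − 255 = 208, giving log₂ n ≤ 2.9714 and n ≤ 7.843. The largest whole number is 7.

7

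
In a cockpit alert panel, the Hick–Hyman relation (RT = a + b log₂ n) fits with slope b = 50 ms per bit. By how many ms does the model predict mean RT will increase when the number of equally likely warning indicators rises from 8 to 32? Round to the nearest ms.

The intercept a cancels: ΔRT = b·(log₂ n₂ − log₂ n₁) = b·log₂(n₂/n₁).
log₂(32) − log₂(8) = log₂(32/8) = log₂(4) = 2.
ΔRT = 50 × 2.0000 = 100.000 ms.

100 ms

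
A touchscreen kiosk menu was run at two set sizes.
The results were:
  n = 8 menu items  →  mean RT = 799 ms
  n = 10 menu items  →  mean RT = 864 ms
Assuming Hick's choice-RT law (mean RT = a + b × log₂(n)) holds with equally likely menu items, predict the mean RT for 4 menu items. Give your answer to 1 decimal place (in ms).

With log₂ n on the abscissa the relation is linear; from the two conditions:
  b = (864 − 799) / (log₂ 10 − log₂ 8) = 65 / (3.3219 − 3) = 201.908 ms/bit
  a = 799 − 201.908 × 3 = 193.275 ms
Then RT(4) = 193.275 + 201.908 × log₂ 4 = 193.275 + 201.908 × 2 ≈ 597.092 ms.

597.1 ms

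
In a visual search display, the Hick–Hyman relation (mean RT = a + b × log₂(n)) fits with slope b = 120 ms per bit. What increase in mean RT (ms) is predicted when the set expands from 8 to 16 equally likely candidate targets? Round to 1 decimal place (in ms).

120.0 ms

Only the slope matters, since a is common to both: ΔRT = b·log₂(n₂/n₁).
log₂(16) − log₂(8) = log₂(16/8) = log₂(2) = 1.
ΔRT = 120 × 1.0000 = 120.000 ms.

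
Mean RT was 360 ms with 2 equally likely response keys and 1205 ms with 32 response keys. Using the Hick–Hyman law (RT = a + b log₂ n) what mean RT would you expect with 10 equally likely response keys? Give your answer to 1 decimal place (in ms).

Fit slope and intercept:
  b = (1205 − 360) / (log₂ 32 − log₂ 2) = 845 / (5 − 1) = 211.250 ms/bit
  a = 360 − 211.250 × 1 = 148.750 ms
Then RT(10) = 148.750 + 211.250 × log₂ 10 = 148.750 + 211.250 × 3.3219 ≈ 850.507 ms.

850.5 ms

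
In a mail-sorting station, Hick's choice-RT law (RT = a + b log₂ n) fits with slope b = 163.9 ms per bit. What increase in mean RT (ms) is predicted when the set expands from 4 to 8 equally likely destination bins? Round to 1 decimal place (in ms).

163.9 ms

ΔRT = (a + b log₂ n₂) − (a + b log₂ n₁) = b·(log₂ n₂ − log₂ n₁).
log₂(8) − log₂(4) = log₂(8/4) = log₂(2) = 1.
ΔRT = 163.9 × 1.0000 = 163.900 ms.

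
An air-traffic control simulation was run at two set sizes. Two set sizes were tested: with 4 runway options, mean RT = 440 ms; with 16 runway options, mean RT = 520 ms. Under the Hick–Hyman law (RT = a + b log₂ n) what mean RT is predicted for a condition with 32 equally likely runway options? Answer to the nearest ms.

With log₂ n on the abscissa the relation is linear; from the two conditions:
  b = (520 − 440) / (log₂ 16 − log₂ 4) = 80 / (4 − 2) = 40 ms/bit
  a = 440 − 40 × 2 = 360 ms
Then RT(32) = 360 + 40 × log₂ 32 = 360 + 40 × 5 ≈ 560.000 ms.

560 ms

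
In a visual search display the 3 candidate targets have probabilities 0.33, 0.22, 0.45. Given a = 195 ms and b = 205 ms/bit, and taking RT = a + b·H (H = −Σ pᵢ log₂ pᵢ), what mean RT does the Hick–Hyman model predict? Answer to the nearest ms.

H = 0.33·log₂(1/0.33) + 0.22·log₂(1/0.22) + 0.45·log₂(1/0.45) = 1.5268 bits.
RT = 195 + 205 × 1.5268 = 507.99 ms.

508 ms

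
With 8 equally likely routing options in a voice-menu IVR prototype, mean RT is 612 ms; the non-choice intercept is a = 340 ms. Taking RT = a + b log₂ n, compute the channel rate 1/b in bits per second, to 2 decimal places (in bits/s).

b = (612 − 340)/log₂ 8 = 272/3 = 90.667 ms per bit = 0.09067 s/bit; the reciprocal is 11.029 bits/s.

11.03 bits/s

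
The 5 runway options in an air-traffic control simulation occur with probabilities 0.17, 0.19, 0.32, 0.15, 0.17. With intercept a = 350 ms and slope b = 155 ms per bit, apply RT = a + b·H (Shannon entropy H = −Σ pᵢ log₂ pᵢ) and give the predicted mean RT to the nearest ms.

700 ms

H = 0.17·log₂(1/0.17) + 0.19·log₂(1/0.19) + 0.32·log₂(1/0.32) + 0.15·log₂(1/0.15) + 0.17·log₂(1/0.17) = 2.2610 bits.
RT = 350 + 155 × 2.2610 = 700.45 ms.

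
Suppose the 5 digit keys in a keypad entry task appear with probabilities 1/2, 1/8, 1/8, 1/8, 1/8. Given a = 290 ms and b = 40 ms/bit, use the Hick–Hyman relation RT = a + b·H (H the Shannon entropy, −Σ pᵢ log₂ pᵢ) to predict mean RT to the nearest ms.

H = −Σ pᵢ log₂ pᵢ = 0.5·1 + 0.125·3 + 0.125·3 + 0.125·3 + 0.125·3 = 2.000 bits.
RT = 290 + 40 × 2.000 = 370.00 ms.

370 ms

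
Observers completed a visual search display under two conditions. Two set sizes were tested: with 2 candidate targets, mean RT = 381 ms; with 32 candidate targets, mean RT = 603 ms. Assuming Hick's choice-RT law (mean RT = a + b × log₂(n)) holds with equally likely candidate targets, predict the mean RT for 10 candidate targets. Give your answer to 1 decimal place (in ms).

509.9 ms

RT is linear in log₂ n, so two points fix the line:
  b = (603 − 381) / (log₂ 32 − log₂ 2) = 222 / (5 − 1) = 55.500 ms/bit
  a = 381 − 55.500 × 1 = 325.500 ms
Then RT(10) = 325.500 + 55.500 × log₂ 10 = 325.500 + 55.500 × 3.3219 ≈ 509.867 ms.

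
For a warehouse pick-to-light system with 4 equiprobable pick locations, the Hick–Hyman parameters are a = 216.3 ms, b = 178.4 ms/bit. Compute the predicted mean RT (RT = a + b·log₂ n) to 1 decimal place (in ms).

573.1 ms

log₂(4) = 2 bits, so RT = 216.3 + 178.4 × 2 ≈ 573.100 ms.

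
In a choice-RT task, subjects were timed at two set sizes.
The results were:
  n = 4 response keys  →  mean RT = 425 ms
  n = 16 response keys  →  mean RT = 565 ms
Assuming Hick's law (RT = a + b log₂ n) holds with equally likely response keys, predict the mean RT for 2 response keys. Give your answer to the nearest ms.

355 ms

Fit slope and intercept:
  b = (565 − 425) / (log₂ 16 − log₂ 4) = 140 / (4 − 2) = 70 ms/bit
  a = 425 − 70 × 2 = 285 ms
Then RT(2) = 285 + 70 × log₂ 2 = 285 + 70 × 1 ≈ 355.000 ms.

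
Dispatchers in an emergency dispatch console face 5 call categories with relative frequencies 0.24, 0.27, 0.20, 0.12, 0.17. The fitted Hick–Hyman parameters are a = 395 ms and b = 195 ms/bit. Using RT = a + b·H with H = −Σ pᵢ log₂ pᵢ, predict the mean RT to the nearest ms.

Entropy contributions −pᵢ log₂ pᵢ: 0.4941, 0.5100, 0.4644, 0.3671, 0.4346; sum H = 2.2702 bits.
RT = a + bH = 395 + 195·2.2702 = 837.69 ms.

838 ms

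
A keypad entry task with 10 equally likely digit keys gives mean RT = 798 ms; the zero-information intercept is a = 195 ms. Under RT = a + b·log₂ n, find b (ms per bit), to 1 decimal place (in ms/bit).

181.5 ms/bit

log₂(10) = 3.3219 bits.
b = (RT − a)/log₂ n = (798 − 195) / 3.3219 = 181.521 ms/bit.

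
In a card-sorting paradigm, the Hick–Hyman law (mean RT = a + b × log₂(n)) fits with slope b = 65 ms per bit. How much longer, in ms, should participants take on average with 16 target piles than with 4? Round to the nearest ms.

The intercept a cancels: ΔRT = b·(log₂ n₂ − log₂ n₁) = b·log₂(n₂/n₁).
log₂(16) − log₂(4) = log₂(16/4) = log₂(4) = 2.
ΔRT = 65 × 2.0000 = 130.000 ms.

130 ms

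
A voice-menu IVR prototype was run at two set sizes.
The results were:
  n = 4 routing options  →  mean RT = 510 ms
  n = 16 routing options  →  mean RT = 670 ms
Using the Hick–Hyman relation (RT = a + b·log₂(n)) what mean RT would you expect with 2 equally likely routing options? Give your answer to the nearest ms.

430 ms

With log₂ n on the abscissa the relation is linear; from the two conditions:
  b = (670 − 510) / (log₂ 16 − log₂ 4) = 160 / (4 − 2) = 80 ms/bit
  a = 510 − 80 × 2 = 350 ms
Then RT(2) = 350 + 80 × log₂ 2 = 350 + 80 × 1 ≈ 430.000 ms.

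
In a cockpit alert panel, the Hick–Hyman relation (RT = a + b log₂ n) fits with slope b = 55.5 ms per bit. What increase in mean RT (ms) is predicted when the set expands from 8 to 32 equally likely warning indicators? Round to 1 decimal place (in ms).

111.0 ms

The intercept a cancels: ΔRT = b·(log₂ n₂ − log₂ n₁) = b·log₂(n₂/n₁).
log₂(32) − log₂(8) = log₂(32/8) = log₂(4) = 2.
ΔRT = 55.5 × 2.0000 = 111.000 ms.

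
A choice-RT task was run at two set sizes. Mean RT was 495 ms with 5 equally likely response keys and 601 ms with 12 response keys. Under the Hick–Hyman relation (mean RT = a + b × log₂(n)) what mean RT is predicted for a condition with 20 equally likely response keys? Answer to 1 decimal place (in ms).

662.8 ms

RT is linear in log₂ n, so two points fix the line:
  b = (601 − 495) / (log₂ 12 − log₂ 5) = 106 / (3.5850 − 2.3219) = 83.925 ms/bit
  a = 495 − 83.925 × 2.3219 = 300.132 ms
Then RT(20) = 300.132 + 83.925 × log₂ 20 = 300.132 + 83.925 × 4.3219 ≈ 662.850 ms.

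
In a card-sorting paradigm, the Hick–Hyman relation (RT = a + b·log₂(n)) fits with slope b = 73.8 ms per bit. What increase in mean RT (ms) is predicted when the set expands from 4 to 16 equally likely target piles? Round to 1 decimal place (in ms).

ΔRT = (a + b log₂ n₂) − (a + b log₂ n₁) = b·(log₂ n₂ − log₂ n₁).
log₂(16) − log₂(4) = log₂(16/4) = log₂(4) = 2.
ΔRT = 73.8 × 2.0000 = 147.600 ms.

147.6 ms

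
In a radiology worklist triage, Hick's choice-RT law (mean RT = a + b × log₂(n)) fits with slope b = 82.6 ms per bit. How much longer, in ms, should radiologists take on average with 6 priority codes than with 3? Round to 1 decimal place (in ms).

82.6 ms

Only the slope matters, since a is common to both: ΔRT = b·log₂(n₂/n₁).
log₂(6) − log₂(3) = log₂(6/3) = log₂(2) = 1.
ΔRT = 82.6 × 1.0000 = 82.600 ms.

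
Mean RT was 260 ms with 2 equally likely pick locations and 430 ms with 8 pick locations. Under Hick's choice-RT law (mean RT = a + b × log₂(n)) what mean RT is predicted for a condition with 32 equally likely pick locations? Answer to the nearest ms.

Fit slope and intercept:
  b = (430 − 260) / (log₂ 8 − log₂ 2) = 170 / (3 − 1) = 85 ms/bit
  a = 260 − 85 × 1 = 175 ms
Then RT(32) = 175 + 85 × log₂ 32 = 175 + 85 × 5 ≈ 600.000 ms.

600 ms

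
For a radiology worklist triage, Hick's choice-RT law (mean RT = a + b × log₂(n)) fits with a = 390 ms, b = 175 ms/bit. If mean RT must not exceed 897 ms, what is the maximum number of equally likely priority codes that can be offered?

175·log₂ n ≤ 897 − 390 = 507, giving log₂ n ≤ 2.8971 and n ≤ 7.449. The largest whole number is 7.

7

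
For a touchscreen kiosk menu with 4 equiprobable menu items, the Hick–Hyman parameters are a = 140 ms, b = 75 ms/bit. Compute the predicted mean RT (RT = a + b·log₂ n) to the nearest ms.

log₂(4) = 2 bits, so RT = 140 + 75 × 2 ≈ 290.000 ms.

290 ms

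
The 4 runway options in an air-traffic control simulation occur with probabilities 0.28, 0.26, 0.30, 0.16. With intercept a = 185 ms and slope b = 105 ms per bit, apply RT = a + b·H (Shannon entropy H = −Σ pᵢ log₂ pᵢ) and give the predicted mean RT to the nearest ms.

Entropy contributions −pᵢ log₂ pᵢ: 0.5142, 0.5053, 0.5211, 0.4230; sum H = 1.9636 bits.
RT = a + bH = 185 + 105·1.9636 = 391.18 ms.

391 ms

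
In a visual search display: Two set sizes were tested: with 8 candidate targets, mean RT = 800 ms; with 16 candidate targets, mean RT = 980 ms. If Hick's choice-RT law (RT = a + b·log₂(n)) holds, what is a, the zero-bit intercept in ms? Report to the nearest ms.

260 ms

Slope: b = (980 − 800) / (log₂ 16 − log₂ 8) = 180/1.0000 = 180 ms/bit.
a = RT₁ − b·log₂ n₁ = 800 − 180 × 3 = 260.000 ms.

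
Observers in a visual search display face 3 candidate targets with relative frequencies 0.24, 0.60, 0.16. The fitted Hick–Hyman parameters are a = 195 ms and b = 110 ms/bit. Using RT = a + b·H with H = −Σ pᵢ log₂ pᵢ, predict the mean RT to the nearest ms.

H = 0.24·log₂(1/0.24) + 0.60·log₂(1/0.60) + 0.16·log₂(1/0.16) = 1.3593 bits.
RT = 195 + 110 × 1.3593 = 344.53 ms.

345 ms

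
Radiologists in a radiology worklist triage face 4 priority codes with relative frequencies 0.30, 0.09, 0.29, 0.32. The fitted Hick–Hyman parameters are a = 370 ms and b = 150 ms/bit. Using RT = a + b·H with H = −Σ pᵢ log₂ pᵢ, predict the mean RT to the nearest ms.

652 ms

Entropy contributions −pᵢ log₂ pᵢ: 0.5211, 0.3127, 0.5179, 0.5260; sum H = 1.8777 bits.
RT = a + bH = 370 + 150·1.8777 = 651.65 ms.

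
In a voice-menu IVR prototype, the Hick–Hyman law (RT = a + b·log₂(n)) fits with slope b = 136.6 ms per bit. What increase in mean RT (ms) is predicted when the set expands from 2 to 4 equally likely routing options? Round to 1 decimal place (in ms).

Only the slope matters, since a is common to both: ΔRT = b·log₂(n₂/n₁).
log₂(4) − log₂(2) = log₂(4/2) = log₂(2) = 1.
ΔRT = 136.6 × 1.0000 = 136.600 ms.

136.6 ms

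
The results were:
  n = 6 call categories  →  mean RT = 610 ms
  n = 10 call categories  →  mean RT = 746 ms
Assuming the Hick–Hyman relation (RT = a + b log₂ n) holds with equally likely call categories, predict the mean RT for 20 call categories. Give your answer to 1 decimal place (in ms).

930.5 ms

Fit slope and intercept:
  b = (746 − 610) / (log₂ 10 − log₂ 6) = 136 / (3.3219 − 2.5850) = 184.541 ms/bit
  a = 610 − 184.541 × 2.5850 = 132.970 ms
Then RT(20) = 132.970 + 184.541 × log₂ 20 = 132.970 + 184.541 × 4.3219 ≈ 930.541 ms.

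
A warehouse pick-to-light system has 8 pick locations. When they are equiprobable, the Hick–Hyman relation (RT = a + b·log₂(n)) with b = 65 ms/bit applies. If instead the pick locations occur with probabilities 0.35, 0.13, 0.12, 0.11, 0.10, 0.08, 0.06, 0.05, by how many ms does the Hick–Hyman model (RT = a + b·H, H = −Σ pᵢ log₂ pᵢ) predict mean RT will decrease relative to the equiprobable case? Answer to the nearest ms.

Equiprobable entropy H₀ = log₂ 8 = 3.0000 bits.
Skewed entropy H = −Σ pᵢ log₂ pᵢ = 2.7134 bits.
ΔRT = b·(H₀ − H) = 65 × 0.2866 = 18.63 ms.

19 ms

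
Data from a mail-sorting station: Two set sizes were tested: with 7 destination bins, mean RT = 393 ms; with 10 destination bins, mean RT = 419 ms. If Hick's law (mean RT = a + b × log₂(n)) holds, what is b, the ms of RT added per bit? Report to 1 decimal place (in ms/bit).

50.5 ms/bit

The slope on a log₂ axis is (419 − 393) / (3.3219 − 2.8074) = 50.527 ms/bit.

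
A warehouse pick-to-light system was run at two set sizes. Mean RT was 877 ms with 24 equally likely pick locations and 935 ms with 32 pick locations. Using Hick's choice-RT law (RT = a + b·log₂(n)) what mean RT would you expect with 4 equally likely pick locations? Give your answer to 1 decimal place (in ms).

Solve the two-equation system in a and b:
  b = (935 − 877) / (log₂ 32 − log₂ 24) = 58 / (5 − 4.5850) = 139.746 ms/bit
  a = 877 − 139.746 × 4.5850 = 236.268 ms
Then RT(4) = 236.268 + 139.746 × log₂ 4 = 236.268 + 139.746 × 2 ≈ 515.761 ms.

515.8 ms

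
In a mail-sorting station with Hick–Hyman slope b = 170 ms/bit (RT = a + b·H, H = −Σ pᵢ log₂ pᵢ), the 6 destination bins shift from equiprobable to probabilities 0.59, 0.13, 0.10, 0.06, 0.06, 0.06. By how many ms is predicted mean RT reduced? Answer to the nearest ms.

117 ms

The RT saving is b·ΔH. Equiprobable H₀ = log₂(6) = 2.5850 bits; with the given probabilities H = 1.8946 bits.
b·(H₀ − H) = 170 × (2.5850 − 1.8946) = 117.37 ms.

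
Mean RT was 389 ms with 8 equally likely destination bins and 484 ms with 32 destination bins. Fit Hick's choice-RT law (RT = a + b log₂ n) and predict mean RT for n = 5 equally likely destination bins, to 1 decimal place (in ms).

Solve the two-equation system in a and b:
  b = (484 − 389) / (log₂ 32 − log₂ 8) = 95 / (5 − 3) = 47.500 ms/bit
  a = 389 − 47.500 × 3 = 246.500 ms
Then RT(5) = 246.500 + 47.500 × log₂ 5 = 246.500 + 47.500 × 2.3219 ≈ 356.792 ms.

356.8 ms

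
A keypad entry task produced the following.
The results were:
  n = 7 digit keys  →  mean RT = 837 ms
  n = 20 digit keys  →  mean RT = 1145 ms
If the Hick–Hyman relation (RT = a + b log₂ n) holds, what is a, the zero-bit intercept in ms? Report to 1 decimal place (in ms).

266.1 ms

Slope: b = (1145 − 837) / (log₂ 20 − log₂ 7) = 308/1.5146 = 203.358 ms/bit.
a = RT₁ − b·log₂ n₁ = 837 − 203.358 × 2.8074 = 266.103 ms.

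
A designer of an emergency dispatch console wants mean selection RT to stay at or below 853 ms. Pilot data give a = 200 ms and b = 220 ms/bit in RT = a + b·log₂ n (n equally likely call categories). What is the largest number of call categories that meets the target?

7

220·log₂ n ≤ 853 − 200 = 653, giving log₂ n ≤ 2.9682 and n ≤ 7.825. The largest whole number is 7.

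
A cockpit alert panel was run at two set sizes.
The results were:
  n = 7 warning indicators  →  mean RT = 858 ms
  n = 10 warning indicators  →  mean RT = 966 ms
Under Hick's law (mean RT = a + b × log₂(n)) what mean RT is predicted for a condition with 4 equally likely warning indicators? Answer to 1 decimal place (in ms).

Solve the two-equation system in a and b:
  b = (966 − 858) / (log₂ 10 − log₂ 7) = 108 / (3.3219 − 2.8074) = 209.883 ms/bit
  a = 858 − 209.883 × 2.8074 = 268.785 ms
Then RT(4) = 268.785 + 209.883 × log₂ 4 = 268.785 + 209.883 × 2 ≈ 688.550 ms.

688.6 ms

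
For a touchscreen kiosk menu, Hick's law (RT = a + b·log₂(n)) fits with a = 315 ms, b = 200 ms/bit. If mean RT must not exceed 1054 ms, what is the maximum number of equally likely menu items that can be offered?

Information budget: (1054 − 315)/200 = 3.6950 bits, so n ≤ 2^3.6950 = 12.951 → at most 12.

12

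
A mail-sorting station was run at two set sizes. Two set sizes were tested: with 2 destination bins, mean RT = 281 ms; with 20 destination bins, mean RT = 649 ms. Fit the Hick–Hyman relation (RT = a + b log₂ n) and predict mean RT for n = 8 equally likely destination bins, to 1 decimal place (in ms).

With log₂ n on the abscissa the relation is linear; from the two conditions:
  b = (649 − 281) / (log₂ 20 − log₂ 2) = 368 / (4.3219 − 1) = 110.779 ms/bit
  a = 281 − 110.779 × 1 = 170.221 ms
Then RT(8) = 170.221 + 110.779 × log₂ 8 = 170.221 + 110.779 × 3 ≈ 502.558 ms.

502.6 ms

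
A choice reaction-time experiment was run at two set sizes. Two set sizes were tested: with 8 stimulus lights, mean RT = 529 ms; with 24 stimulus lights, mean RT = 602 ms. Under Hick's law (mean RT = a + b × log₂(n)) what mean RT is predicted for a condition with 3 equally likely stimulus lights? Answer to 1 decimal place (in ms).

Solve the two-equation system in a and b:
  b = (602 − 529) / (log₂ 24 − log₂ 8) = 73 / (4.5850 − 3) = 46.058 ms/bit
  a = 529 − 46.058 × 3 = 390.826 ms
Then RT(3) = 390.826 + 46.058 × log₂ 3 = 390.826 + 46.058 × 1.5850 ≈ 463.826 ms.

463.8 ms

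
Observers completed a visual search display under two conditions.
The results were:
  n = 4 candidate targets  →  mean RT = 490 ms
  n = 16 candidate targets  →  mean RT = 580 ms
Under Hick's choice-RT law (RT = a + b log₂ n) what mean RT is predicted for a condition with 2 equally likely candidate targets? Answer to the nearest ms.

With log₂ n on the abscissa the relation is linear; from the two conditions:
  b = (580 − 490) / (log₂ 16 − log₂ 4) = 90 / (4 − 2) = 45 ms/bit
  a = 490 − 45 × 2 = 400 ms
Then RT(2) = 400 + 45 × log₂ 2 = 400 + 45 × 1 ≈ 445.000 ms.

445 ms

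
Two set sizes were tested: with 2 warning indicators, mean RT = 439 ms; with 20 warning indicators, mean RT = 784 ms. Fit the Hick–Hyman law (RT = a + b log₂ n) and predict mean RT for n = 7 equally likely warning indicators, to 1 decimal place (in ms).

626.7 ms

Solve the two-equation system in a and b:
  b = (784 − 439) / (log₂ 20 − log₂ 2) = 345 / (4.3219 − 1) = 103.855 ms/bit
  a = 439 − 103.855 × 1 = 335.145 ms
Then RT(7) = 335.145 + 103.855 × log₂ 7 = 335.145 + 103.855 × 2.8074 ≈ 626.703 ms.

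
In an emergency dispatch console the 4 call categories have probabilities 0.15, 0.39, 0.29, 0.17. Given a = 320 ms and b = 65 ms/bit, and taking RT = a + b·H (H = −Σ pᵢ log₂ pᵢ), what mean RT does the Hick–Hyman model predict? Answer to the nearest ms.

Entropy contributions −pᵢ log₂ pᵢ: 0.4105, 0.5298, 0.5179, 0.4346; sum H = 1.8928 bits.
RT = a + bH = 320 + 65·1.8928 = 443.03 ms.

443 ms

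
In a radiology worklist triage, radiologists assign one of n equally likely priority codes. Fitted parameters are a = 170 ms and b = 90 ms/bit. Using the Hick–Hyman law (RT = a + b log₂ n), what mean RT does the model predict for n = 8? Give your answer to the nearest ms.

440 ms

log₂(8) = 3 bits, so RT = 170 + 90 × 3 ≈ 440.000 ms.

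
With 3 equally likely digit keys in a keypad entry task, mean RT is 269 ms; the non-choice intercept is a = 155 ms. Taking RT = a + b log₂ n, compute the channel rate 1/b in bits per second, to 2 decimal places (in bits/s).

13.90 bits/s

b = (269 − 155)/log₂ 3 = 114/1.5850 = 71.926 ms per bit = 0.07193 s/bit; the reciprocal is 13.903 bits/s.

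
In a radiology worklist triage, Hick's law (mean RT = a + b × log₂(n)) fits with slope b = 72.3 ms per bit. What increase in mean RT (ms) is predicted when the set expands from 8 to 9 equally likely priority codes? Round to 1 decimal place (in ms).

ΔRT = (a + b log₂ n₂) − (a + b log₂ n₁) = b·(log₂ n₂ − log₂ n₁).
log₂(9) − log₂(8) = 3.1699 − 3 = 0.1699.
ΔRT = 72.3 × 0.1699 = 12.286 ms.

12.3 ms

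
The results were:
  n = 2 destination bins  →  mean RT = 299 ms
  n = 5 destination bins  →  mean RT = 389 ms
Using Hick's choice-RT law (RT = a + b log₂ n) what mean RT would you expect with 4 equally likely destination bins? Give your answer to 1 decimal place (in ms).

Solve the two-equation system in a and b:
  b = (389 − 299) / (log₂ 5 − log₂ 2) = 90 / (2.3219 − 1) = 68.082 ms/bit
  a = 299 − 68.082 × 1 = 230.918 ms
Then RT(4) = 230.918 + 68.082 × log₂ 4 = 230.918 + 68.082 × 2 ≈ 367.082 ms.

367.1 ms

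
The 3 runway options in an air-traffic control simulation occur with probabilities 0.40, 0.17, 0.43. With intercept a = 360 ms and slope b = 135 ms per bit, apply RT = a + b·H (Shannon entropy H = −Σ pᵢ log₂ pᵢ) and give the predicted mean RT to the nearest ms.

Entropy contributions −pᵢ log₂ pᵢ: 0.5288, 0.4346, 0.5236; sum H = 1.4869 bits.
RT = a + bH = 360 + 135·1.4869 = 560.73 ms.

561 ms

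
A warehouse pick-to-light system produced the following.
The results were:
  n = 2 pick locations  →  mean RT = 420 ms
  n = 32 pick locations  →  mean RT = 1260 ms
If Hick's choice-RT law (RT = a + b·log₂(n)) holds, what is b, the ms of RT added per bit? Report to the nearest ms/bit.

b = (RT₂ − RT₁)/(log₂ n₂ − log₂ n₁) = (1260 − 420)/(5 − 1) = 210 ms/bit.

210 ms/bit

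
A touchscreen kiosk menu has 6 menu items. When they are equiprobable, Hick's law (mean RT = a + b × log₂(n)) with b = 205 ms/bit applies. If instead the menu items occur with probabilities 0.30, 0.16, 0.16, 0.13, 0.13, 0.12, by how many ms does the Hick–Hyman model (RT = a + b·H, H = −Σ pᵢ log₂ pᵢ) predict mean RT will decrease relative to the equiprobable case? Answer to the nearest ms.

18 ms

The RT saving is b·ΔH. Equiprobable H₀ = log₂(6) = 2.5850 bits; with the given probabilities H = 2.4995 bits.
b·(H₀ − H) = 205 × (2.5850 − 2.4995) = 17.52 ms.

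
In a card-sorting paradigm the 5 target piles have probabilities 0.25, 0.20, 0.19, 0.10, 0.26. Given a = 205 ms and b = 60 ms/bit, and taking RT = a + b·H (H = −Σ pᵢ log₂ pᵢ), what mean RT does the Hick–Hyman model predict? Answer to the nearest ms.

340 ms

H = 0.25·log₂(1/0.25) + 0.20·log₂(1/0.20) + 0.19·log₂(1/0.19) + 0.10·log₂(1/0.10) + 0.26·log₂(1/0.26) = 2.2571 bits.
RT = 205 + 60 × 2.2571 = 340.43 ms.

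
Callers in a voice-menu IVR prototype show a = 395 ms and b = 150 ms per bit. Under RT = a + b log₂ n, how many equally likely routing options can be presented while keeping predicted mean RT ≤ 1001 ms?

Set 395 + 150·log₂ n ≤ 1001 → log₂ n ≤ (1001 − 395)/150 = 4.0400.
So n ≤ 2^4.0400 = 16.450; the largest integer n is 16.

16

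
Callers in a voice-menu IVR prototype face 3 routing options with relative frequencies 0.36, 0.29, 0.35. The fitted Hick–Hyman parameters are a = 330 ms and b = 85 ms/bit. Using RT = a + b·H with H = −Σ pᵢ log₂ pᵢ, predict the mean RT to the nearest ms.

H = 0.36·log₂(1/0.36) + 0.29·log₂(1/0.29) + 0.35·log₂(1/0.35) = 1.5786 bits.
RT = 330 + 85 × 1.5786 = 464.18 ms.

464 ms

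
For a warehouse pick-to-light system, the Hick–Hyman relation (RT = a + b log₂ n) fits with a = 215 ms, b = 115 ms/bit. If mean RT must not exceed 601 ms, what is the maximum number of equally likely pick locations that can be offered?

10

115·log₂ n ≤ 601 − 215 = 386, giving log₂ n ≤ 3.3565 and n ≤ 10.243. The largest whole number is 10.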